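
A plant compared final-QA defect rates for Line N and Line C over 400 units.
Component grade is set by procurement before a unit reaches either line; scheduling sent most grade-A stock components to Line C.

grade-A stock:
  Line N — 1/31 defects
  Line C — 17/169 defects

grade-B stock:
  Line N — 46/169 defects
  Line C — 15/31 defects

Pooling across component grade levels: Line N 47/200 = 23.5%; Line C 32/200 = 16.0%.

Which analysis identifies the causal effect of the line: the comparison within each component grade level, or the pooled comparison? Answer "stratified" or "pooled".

stratified

The stratified and pooled comparisons disagree (Line N wins within each component grade; Line C wins overall), so the answer turns on the causal role of component grade.
Since component grade is a pre-existing factor (not a product of the line) and it affects the outcome on its own, it is a confounder. The stratified rates, not the pooled rate, identify the causal effect.
Within each level — grade-A stock: 3.2% vs 10.1%; grade-B stock: 27.2% vs 48.4% — Line N is lower every time.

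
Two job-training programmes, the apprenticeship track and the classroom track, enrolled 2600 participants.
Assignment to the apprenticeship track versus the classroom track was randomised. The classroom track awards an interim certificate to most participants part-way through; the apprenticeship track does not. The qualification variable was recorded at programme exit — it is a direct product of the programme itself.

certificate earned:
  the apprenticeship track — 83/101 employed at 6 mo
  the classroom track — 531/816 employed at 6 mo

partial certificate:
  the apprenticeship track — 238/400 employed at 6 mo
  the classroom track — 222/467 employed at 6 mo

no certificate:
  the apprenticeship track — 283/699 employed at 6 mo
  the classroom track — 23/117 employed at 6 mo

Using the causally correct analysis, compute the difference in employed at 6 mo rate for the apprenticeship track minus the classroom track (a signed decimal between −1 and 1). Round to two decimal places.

-0.05

Within every qualification attained during the programme level the apprenticeship track has the higher rate, yet pooled the classroom track does — Simpson's reversal.
Qualification attained during the programme here is a post-treatment variable shaped by the programme; conditioning on it would introduce bias rather than remove it. The overall comparison is the causal one.
The causal difference is the pooled difference: 0.503 − 0.554 = -0.051.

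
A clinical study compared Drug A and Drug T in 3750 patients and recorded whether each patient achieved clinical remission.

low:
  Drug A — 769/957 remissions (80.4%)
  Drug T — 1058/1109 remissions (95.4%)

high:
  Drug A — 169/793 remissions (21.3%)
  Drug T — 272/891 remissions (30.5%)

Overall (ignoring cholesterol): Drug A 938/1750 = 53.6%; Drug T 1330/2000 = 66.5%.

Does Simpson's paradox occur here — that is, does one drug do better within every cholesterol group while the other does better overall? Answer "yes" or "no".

no

Within each cholesterol level (low 80.4% vs 95.4%; high 21.3% vs 30.5%), Drug T has the higher rate every time. Pooled: 53.6% vs 66.5% — Drug T has the higher rate overall. They agree.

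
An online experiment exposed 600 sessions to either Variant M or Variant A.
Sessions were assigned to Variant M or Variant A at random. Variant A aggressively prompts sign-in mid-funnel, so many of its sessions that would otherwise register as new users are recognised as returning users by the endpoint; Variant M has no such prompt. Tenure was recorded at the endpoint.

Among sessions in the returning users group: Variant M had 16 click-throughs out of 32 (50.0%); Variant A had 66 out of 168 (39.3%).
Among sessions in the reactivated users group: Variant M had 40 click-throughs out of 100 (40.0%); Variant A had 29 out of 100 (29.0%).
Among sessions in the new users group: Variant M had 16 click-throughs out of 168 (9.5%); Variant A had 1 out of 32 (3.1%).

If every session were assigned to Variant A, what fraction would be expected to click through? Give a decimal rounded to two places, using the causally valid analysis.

Within every user tenure level Variant M has the higher rate, yet pooled Variant A does — Simpson's reversal.
User tenure is recorded after the variant and is itself shifted by it — it sits on the causal path from variant to outcome. Conditioning on a mediator would strip out part of the effect we want; the pooled comparison gives the total causal effect.
So P(outcome | do(Variant A)) is just the pooled rate for Variant A: 96/300 = 0.320.

0.32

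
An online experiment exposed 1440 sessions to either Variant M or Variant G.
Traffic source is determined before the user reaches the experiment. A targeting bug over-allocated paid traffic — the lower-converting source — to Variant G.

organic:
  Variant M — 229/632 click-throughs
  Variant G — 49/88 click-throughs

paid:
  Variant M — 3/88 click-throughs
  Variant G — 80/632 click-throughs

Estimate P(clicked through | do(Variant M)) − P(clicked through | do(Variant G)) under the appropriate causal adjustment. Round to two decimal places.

Traffic source differs across variants for reasons unrelated to any effect of the variant itself, and it separately predicts the outcome — a classic confounder. We must compare within traffic source levels.
Adjusting over the population distribution of traffic source: 0.500·(0.362−0.557) + 0.500·(0.034−0.127) = -0.143.

-0.14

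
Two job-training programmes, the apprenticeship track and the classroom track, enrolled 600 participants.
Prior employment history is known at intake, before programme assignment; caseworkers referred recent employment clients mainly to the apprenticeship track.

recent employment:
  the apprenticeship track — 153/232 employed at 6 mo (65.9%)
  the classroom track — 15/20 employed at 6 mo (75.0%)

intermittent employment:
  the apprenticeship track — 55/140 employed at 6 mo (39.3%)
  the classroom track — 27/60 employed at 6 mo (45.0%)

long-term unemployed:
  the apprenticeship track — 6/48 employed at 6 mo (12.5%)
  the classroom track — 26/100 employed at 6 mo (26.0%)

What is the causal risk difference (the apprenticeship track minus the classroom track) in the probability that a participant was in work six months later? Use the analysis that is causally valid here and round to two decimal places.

The stratified and pooled comparisons disagree (the classroom track wins within each prior employment history; the apprenticeship track wins overall), so the answer turns on the causal role of prior employment history.
Nothing the programme does changes prior employment history; the imbalance is an allocation artefact. With prior employment history also predicting the outcome, the pooled figure is confounded, and the within-stratum comparison is the causal one.
Adjusting over the population distribution of prior employment history: 0.420·(0.659−0.750) + 0.333·(0.393−0.450) + 0.247·(0.125−0.260) = -0.090.

-0.09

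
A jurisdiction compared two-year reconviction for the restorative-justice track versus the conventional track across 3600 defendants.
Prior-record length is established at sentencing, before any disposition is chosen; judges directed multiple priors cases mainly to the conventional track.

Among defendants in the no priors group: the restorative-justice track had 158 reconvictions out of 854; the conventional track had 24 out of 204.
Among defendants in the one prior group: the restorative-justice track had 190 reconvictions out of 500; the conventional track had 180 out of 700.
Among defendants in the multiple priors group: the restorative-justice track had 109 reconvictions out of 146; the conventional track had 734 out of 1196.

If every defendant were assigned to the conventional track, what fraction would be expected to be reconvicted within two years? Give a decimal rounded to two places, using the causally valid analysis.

The stratified and pooled comparisons disagree (the conventional track wins within each prior-record length; the restorative-justice track wins overall), so the answer turns on the causal role of prior-record length.
Since prior-record length is a pre-existing factor (not a product of the disposition) and it affects the outcome on its own, it is a confounder. The stratified rates, not the pooled rate, identify the causal effect.
Standardising the conventional track to the population prior-record length mix: 0.294·24/204 + 0.333·180/700 + 0.373·734/1196 = 0.349.

0.35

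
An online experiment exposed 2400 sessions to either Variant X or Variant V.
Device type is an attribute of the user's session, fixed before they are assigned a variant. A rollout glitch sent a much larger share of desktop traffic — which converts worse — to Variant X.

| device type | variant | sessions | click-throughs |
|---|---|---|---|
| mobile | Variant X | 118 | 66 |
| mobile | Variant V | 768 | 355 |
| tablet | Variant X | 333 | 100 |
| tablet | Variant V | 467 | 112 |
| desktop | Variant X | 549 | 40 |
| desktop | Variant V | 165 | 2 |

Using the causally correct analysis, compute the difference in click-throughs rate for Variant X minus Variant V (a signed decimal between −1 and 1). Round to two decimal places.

Since device type is a pre-existing factor (not a product of the variant) and it affects the outcome on its own, it is a confounder. The stratified rates, not the pooled rate, identify the causal effect.
Adjusting over the population distribution of device type: 0.369·(0.559−0.462) + 0.333·(0.300−0.240) + 0.297·(0.073−0.012) = +0.074.

+0.07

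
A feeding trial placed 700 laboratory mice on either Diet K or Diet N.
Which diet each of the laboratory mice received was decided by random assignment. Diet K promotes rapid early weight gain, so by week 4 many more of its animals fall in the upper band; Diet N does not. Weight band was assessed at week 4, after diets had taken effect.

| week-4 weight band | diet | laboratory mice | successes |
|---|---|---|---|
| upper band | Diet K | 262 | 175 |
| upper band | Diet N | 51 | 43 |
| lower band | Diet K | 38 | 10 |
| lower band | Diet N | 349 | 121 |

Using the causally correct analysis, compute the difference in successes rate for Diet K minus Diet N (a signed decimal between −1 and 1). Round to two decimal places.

Within every week-4 weight band level Diet N has the higher rate, yet pooled Diet K does — Simpson's reversal.
Because the diet influences week-4 weight band, week-4 weight band is a post-treatment mediator, not a confounder. Stratifying on it would bias the estimate; the causal effect is the crude pooled difference.
The causal difference is the pooled difference: 0.617 − 0.410 = +0.207.

+0.21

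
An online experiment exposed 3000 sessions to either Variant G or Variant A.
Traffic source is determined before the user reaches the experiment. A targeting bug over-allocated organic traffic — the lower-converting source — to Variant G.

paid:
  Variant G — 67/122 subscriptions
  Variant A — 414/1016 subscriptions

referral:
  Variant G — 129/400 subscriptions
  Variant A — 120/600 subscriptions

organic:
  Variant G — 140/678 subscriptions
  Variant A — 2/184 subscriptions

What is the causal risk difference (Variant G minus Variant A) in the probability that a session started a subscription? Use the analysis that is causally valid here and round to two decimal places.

+0.15

The traffic source-specific comparison favours Variant G throughout, but the pooled figures favour Variant A. The question is whether to condition on traffic source.
Since traffic source is a pre-existing factor (not a product of the variant) and it affects the outcome on its own, it is a confounder. The stratified rates, not the pooled rate, identify the causal effect.
Adjusting over the population distribution of traffic source: 0.379·(0.549−0.407) + 0.333·(0.323−0.200) + 0.287·(0.206−0.011) = +0.151.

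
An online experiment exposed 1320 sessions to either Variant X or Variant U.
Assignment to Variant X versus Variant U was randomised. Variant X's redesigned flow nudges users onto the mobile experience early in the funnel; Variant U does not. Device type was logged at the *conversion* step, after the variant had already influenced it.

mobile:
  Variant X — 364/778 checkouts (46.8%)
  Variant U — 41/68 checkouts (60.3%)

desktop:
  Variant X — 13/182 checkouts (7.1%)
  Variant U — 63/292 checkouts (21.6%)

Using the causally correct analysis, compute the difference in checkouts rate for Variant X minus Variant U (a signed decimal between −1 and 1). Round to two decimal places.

+0.10

Because the variant influences device type, device type is a post-treatment mediator, not a confounder. Stratifying on it would bias the estimate; the causal effect is the crude pooled difference.
The causal difference is the pooled difference: 0.393 − 0.289 = +0.104.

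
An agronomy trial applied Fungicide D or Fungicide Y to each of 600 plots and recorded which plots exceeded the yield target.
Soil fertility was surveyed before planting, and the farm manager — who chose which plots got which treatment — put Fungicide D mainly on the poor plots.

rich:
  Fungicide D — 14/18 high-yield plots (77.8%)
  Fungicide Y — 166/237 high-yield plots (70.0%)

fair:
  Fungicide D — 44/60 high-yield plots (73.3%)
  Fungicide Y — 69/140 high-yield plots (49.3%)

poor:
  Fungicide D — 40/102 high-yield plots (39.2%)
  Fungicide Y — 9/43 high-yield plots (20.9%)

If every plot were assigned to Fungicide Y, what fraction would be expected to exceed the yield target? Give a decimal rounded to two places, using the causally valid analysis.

The stratified and pooled comparisons disagree (Fungicide D wins within each soil fertility; Fungicide Y wins overall), so the answer turns on the causal role of soil fertility.
Nothing the fungicide does changes soil fertility; the imbalance is an allocation artefact. With soil fertility also predicting the outcome, the pooled figure is confounded, and the within-stratum comparison is the causal one.
Standardising Fungicide Y to the population soil fertility mix: 0.425·166/237 + 0.333·69/140 + 0.242·9/43 = 0.513.

0.51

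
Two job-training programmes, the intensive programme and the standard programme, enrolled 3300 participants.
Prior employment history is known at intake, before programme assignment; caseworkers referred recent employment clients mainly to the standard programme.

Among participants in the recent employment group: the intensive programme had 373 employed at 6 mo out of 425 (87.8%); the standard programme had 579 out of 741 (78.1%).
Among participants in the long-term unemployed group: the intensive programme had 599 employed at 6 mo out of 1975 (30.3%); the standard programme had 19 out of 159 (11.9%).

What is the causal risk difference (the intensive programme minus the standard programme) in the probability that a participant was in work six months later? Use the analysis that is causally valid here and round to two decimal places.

+0.15

the intensive programme is higher inside every prior employment history stratum but the standard programme is higher in aggregate. Whether to stratify depends on how prior employment history relates to the programme.
Prior employment history is set before the programme has any effect — it is not caused by the programme — and it independently drives the outcome. That makes it a confounder, so the causal comparison is within prior employment history levels.
Adjusting over the population distribution of prior employment history: 0.353·(0.878−0.781) + 0.647·(0.303−0.119) = +0.153.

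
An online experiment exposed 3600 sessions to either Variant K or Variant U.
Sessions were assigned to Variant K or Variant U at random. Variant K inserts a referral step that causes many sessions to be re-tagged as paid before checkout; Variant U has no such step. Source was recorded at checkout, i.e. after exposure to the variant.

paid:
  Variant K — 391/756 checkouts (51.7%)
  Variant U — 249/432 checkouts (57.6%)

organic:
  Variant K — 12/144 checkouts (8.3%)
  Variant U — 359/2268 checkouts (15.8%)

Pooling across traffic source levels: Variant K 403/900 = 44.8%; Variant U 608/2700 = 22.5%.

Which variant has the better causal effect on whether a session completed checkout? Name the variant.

Traffic source lies on the pathway variant → traffic source → outcome, so adjusting for it blocks the indirect effect. For the total causal effect of variant, use the unadjusted pooled rates.
Pooled: Variant K 44.8% vs Variant U 22.5%; Variant K is higher overall.

Variant K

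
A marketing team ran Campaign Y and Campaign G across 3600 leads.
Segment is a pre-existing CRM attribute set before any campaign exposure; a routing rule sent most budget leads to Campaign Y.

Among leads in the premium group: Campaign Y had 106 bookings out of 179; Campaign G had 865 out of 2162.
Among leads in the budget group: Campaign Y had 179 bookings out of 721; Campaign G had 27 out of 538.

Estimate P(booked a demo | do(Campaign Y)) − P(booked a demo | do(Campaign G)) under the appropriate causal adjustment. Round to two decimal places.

+0.19

The imbalance in customer segment arose from how leads were allocated, not from anything the campaign did; and customer segment independently affects the outcome. The pooled gap is confounded — condition on customer segment.
Adjusting over the population distribution of customer segment: 0.650·(0.592−0.400) + 0.350·(0.248−0.050) = +0.194.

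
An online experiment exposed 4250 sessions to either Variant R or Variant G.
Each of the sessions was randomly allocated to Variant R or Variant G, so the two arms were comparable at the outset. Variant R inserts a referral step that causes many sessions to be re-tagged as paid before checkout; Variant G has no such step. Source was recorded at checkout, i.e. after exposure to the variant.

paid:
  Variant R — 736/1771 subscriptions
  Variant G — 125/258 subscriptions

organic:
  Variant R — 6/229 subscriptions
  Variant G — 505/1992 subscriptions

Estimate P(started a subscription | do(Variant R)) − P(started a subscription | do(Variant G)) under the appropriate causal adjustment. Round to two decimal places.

Traffic source is recorded after the variant and is itself shifted by it — it sits on the causal path from variant to outcome. Conditioning on a mediator would strip out part of the effect we want; the pooled comparison gives the total causal effect.
The causal difference is the pooled difference: 0.371 − 0.280 = +0.091.

+0.09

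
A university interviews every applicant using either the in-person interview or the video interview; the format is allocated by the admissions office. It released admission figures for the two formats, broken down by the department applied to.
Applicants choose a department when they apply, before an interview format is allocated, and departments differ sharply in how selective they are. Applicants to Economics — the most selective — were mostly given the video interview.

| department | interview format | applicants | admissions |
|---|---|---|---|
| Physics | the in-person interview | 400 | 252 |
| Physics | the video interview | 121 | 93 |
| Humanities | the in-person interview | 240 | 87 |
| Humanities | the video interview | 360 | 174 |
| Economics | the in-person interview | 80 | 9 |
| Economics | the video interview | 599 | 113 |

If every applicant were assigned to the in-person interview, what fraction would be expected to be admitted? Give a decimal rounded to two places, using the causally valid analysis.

0.35

The stratified and pooled comparisons disagree (the video interview wins within each department; the in-person interview wins overall), so the answer turns on the causal role of department.
Nothing the interview format does changes department; the imbalance is an allocation artefact. With department also predicting the outcome, the pooled figure is confounded, and the within-stratum comparison is the causal one.
Standardising the in-person interview to the population department mix: 0.289·252/400 + 0.333·87/240 + 0.377·9/80 = 0.346.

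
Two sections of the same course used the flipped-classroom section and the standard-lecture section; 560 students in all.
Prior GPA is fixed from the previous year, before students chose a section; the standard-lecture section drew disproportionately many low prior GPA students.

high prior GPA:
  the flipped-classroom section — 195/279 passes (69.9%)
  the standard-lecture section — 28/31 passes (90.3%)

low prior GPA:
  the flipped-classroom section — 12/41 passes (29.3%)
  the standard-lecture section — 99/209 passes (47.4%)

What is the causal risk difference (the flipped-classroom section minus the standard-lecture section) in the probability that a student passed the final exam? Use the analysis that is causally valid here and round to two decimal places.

Here prior GPA band is a common cause — it drives both which teaching method a case falls under and the outcome. The crude comparison mixes populations; the stratum-specific rates are the causally relevant ones.
Adjusting over the population distribution of prior GPA band: 0.554·(0.699−0.903) + 0.446·(0.293−0.474) = -0.194.

-0.19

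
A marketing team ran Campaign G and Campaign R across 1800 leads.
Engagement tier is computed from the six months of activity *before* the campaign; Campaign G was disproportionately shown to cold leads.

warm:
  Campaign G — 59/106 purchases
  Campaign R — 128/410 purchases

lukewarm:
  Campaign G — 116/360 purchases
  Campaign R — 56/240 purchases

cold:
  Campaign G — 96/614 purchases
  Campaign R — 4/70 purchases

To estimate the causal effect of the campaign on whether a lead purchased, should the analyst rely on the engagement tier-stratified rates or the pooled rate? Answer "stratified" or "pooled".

stratified

Within every engagement tier level Campaign G has the higher rate, yet pooled Campaign R does — Simpson's reversal.
Since engagement tier is a pre-existing factor (not a product of the campaign) and it affects the outcome on its own, it is a confounder. The stratified rates, not the pooled rate, identify the causal effect.
Within each level — warm: 55.7% vs 31.2%; lukewarm: 32.2% vs 23.3%; cold: 15.6% vs 5.7% — Campaign G is higher every time.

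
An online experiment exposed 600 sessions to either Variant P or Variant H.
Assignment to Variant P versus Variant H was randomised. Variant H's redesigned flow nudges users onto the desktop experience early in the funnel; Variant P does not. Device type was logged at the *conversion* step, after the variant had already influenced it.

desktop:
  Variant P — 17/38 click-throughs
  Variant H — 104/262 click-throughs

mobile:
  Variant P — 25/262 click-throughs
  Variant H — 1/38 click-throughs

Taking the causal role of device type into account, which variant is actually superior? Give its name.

Variant H

Within every device type level Variant P has the higher rate, yet pooled Variant H does — Simpson's reversal.
Device type is recorded after the variant and is itself shifted by it — it sits on the causal path from variant to outcome. Conditioning on a mediator would strip out part of the effect we want; the pooled comparison gives the total causal effect.
Pooled: Variant P 14.0% vs Variant H 35.0%; Variant H is higher overall.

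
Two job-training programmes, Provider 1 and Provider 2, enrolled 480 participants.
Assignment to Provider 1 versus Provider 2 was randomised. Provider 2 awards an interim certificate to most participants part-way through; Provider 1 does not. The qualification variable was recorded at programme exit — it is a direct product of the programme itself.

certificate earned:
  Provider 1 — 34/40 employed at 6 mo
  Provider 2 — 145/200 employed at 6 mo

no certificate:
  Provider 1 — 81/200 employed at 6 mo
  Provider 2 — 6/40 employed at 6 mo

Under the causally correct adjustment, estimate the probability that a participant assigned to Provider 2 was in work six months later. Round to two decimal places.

0.63

Stratifying would compare programmes among participants the programmes themselves sorted into qualification attained during the programme groups — a form of selection on an intermediate. The unconditioned pooled rates give the total causal effect.
So P(outcome | do(Provider 2)) is just the pooled rate for Provider 2: 151/240 = 0.629.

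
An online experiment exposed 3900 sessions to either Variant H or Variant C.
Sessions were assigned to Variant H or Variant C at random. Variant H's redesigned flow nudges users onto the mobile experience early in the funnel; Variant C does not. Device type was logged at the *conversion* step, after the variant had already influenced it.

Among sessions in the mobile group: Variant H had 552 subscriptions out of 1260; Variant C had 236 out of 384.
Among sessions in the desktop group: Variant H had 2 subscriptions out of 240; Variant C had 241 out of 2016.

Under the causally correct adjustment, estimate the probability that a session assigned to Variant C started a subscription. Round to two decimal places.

The distribution of device type is itself part of what the variant does — it is an intermediate outcome. Holding it fixed would remove that part of the effect; the total effect is the pooled difference.
So P(outcome | do(Variant C)) is just the pooled rate for Variant C: 477/2400 = 0.199.

0.20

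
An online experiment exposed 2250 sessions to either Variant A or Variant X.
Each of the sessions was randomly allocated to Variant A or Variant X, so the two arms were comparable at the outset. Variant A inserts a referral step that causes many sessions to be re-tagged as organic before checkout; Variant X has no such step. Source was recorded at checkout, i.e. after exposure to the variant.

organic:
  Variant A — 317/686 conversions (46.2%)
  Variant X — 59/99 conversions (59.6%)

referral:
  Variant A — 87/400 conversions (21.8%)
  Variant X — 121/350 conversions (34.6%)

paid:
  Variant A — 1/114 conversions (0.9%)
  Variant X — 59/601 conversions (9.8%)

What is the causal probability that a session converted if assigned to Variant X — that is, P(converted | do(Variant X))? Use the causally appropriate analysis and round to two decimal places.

0.23

The stratified and pooled comparisons disagree (Variant X wins within each traffic source; Variant A wins overall), so the answer turns on the causal role of traffic source.
Traffic source lies on the pathway variant → traffic source → outcome, so adjusting for it blocks the indirect effect. For the total causal effect of variant, use the unadjusted pooled rates.
So P(outcome | do(Variant X)) is just the pooled rate for Variant X: 239/1050 = 0.228.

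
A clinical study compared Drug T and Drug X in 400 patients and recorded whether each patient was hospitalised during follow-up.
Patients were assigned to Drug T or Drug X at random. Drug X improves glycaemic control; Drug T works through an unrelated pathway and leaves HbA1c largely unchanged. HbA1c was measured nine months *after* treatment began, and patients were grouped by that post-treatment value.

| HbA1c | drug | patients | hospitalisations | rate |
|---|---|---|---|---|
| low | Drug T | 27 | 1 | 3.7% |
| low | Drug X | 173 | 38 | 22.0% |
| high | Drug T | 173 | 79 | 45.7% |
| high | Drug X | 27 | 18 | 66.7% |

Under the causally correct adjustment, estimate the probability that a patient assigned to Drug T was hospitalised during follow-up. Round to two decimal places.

The stratified and pooled comparisons disagree (Drug T wins within each HbA1c; Drug X wins overall), so the answer turns on the causal role of HbA1c.
HbA1c lies on the pathway drug → HbA1c → outcome, so adjusting for it blocks the indirect effect. For the total causal effect of drug, use the unadjusted pooled rates.
So P(outcome | do(Drug T)) is just the pooled rate for Drug T: 80/200 = 0.400.

0.40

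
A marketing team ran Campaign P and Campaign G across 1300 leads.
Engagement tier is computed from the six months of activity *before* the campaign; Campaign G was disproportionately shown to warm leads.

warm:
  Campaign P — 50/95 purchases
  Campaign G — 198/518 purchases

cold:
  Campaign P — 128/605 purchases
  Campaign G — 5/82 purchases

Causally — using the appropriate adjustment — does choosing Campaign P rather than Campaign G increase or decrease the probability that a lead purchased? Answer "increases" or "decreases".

The stratified and pooled comparisons disagree (Campaign P wins within each engagement tier; Campaign G wins overall), so the answer turns on the causal role of engagement tier.
Engagement tier is set before the campaign has any effect — it is not caused by the campaign — and it independently drives the outcome. That makes it a confounder, so the causal comparison is within engagement tier levels.
Within each level — warm: 52.6% vs 38.2%; cold: 21.2% vs 6.1% — Campaign P is higher every time.

increases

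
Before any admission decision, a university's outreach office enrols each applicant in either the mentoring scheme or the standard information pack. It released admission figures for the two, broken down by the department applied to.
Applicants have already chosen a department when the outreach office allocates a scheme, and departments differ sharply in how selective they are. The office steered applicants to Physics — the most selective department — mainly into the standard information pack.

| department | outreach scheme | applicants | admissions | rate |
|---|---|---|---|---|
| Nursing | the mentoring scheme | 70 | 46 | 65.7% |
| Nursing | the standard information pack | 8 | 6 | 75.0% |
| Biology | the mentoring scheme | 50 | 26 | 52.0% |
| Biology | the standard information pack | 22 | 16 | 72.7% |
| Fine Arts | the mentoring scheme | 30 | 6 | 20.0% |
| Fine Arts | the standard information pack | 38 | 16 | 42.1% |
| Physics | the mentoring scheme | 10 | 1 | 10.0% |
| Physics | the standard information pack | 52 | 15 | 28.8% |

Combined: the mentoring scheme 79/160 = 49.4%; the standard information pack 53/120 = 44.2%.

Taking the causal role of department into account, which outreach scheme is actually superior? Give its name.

The department-specific comparison favours the standard information pack throughout, but the pooled figures favour the mentoring scheme. The question is whether to condition on department.
The imbalance in department arose from how applicants were allocated, not from anything the outreach scheme did; and department independently affects the outcome. The pooled gap is confounded — condition on department.
Within each level — Nursing: 65.7% vs 75.0%; Biology: 52.0% vs 72.7%; Fine Arts: 20.0% vs 42.1%; Physics: 10.0% vs 28.8% — the standard information pack is higher every time.

the standard information pack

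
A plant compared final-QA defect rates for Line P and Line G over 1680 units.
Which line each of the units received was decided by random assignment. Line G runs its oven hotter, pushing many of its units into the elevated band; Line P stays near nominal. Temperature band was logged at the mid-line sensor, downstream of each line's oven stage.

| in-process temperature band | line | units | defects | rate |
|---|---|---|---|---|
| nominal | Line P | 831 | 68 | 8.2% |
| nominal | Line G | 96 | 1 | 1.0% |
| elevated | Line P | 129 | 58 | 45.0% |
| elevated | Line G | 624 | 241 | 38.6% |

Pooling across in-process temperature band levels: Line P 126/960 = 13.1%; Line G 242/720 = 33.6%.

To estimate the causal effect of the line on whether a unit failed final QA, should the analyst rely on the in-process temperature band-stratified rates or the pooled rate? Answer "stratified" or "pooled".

pooled

Stratifying would compare lines among units the lines themselves sorted into in-process temperature band groups — a form of selection on an intermediate. The unconditioned pooled rates give the total causal effect.
Pooled: Line P 13.1% vs Line G 33.6%; Line P is lower overall.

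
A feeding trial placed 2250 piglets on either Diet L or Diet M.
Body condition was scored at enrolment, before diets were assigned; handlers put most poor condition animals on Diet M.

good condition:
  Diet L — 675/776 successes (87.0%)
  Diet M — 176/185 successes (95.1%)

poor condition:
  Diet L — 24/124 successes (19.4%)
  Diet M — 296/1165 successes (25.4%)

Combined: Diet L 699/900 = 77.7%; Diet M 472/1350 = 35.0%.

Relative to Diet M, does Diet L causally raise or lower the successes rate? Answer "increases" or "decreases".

decreases

Here starting body condition is a common cause — it drives both which diet a case falls under and the outcome. The crude comparison mixes populations; the stratum-specific rates are the causally relevant ones.
Within each level — good condition: 87.0% vs 95.1%; poor condition: 19.4% vs 25.4% — Diet M is higher every time.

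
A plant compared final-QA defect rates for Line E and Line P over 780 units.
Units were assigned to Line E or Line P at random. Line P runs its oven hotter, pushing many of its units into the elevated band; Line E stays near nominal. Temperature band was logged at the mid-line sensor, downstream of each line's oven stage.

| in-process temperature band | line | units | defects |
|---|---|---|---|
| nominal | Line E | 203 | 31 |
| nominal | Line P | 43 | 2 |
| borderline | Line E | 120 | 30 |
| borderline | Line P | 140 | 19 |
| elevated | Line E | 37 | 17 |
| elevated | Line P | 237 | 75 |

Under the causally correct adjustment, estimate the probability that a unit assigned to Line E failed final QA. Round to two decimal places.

The stratified and pooled comparisons disagree (Line P wins within each in-process temperature band; Line E wins overall), so the answer turns on the causal role of in-process temperature band.
In-process temperature band is downstream of the line. One should not condition on a consequence of treatment, so the overall rates are the right comparison.
So P(outcome | do(Line E)) is just the pooled rate for Line E: 78/360 = 0.217.

0.22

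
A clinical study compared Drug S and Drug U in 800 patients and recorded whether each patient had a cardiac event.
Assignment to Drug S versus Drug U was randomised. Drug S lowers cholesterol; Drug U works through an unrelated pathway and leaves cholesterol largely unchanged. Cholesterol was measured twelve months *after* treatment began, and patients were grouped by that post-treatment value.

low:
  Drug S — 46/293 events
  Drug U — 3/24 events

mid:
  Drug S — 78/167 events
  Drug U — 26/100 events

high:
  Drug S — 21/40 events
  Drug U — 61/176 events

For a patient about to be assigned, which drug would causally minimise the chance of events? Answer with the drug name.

Drug U is lower inside every cholesterol stratum but Drug S is lower in aggregate. Whether to stratify depends on how cholesterol relates to the drug.
Cholesterol is recorded after the drug and is itself shifted by it — it sits on the causal path from drug to outcome. Conditioning on a mediator would strip out part of the effect we want; the pooled comparison gives the total causal effect.
Pooled: Drug S 29.0% vs Drug U 30.0%; Drug S is lower overall.

Drug S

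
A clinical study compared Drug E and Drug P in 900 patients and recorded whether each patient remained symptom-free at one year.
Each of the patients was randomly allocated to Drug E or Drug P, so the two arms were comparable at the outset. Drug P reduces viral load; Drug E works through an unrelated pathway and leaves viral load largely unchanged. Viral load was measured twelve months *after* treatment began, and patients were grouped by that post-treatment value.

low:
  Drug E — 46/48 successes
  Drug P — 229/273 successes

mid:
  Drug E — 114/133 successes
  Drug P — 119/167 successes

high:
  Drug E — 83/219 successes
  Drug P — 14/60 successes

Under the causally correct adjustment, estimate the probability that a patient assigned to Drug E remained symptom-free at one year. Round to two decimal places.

0.61

Within every viral load level Drug E has the higher rate, yet pooled Drug P does — Simpson's reversal.
Viral load here is a post-treatment variable shaped by the drug; conditioning on it would introduce bias rather than remove it. The overall comparison is the causal one.
So P(outcome | do(Drug E)) is just the pooled rate for Drug E: 243/400 = 0.608.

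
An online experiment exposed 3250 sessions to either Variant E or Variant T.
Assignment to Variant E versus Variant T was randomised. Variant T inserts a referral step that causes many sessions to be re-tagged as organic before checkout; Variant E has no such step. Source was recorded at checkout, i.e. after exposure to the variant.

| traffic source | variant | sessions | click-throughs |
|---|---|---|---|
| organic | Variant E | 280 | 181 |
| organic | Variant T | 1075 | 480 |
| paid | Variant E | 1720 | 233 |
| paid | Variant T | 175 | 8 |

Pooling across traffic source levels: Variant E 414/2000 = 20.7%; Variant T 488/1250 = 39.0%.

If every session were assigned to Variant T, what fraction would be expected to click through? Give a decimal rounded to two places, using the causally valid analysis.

0.39

Variant E is higher inside every traffic source stratum but Variant T is higher in aggregate. Whether to stratify depends on how traffic source relates to the variant.
The distribution of traffic source is itself part of what the variant does — it is an intermediate outcome. Holding it fixed would remove that part of the effect; the total effect is the pooled difference.
So P(outcome | do(Variant T)) is just the pooled rate for Variant T: 488/1250 = 0.390.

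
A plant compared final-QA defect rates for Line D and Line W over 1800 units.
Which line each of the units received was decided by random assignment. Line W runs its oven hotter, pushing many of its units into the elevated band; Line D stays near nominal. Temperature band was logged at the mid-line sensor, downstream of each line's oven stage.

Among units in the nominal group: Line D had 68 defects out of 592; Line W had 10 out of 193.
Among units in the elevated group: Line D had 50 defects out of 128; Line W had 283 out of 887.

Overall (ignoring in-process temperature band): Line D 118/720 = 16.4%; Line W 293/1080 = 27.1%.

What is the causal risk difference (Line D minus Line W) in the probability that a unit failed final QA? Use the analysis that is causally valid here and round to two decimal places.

Within every in-process temperature band level Line W has the lower rate, yet pooled Line D does — Simpson's reversal.
In-process temperature band lies on the pathway line → in-process temperature band → outcome, so adjusting for it blocks the indirect effect. For the total causal effect of line, use the unadjusted pooled rates.
The causal difference is the pooled difference: 0.164 − 0.271 = -0.107.

-0.11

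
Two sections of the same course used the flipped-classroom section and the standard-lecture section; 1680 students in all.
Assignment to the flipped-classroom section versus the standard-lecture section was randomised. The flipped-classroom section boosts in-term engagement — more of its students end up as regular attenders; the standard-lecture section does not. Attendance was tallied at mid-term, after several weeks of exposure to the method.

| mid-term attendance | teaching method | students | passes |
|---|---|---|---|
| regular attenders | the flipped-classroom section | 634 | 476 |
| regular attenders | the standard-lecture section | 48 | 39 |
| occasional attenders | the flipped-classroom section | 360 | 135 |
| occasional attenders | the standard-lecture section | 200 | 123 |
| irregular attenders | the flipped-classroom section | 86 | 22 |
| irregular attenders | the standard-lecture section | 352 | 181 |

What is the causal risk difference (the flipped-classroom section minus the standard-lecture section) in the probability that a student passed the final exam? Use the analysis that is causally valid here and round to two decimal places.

+0.01

the standard-lecture section is higher inside every mid-term attendance stratum but the flipped-classroom section is higher in aggregate. Whether to stratify depends on how mid-term attendance relates to the teaching method.
Mid-term attendance is downstream of the teaching method. One should not condition on a consequence of treatment, so the overall rates are the right comparison.
The causal difference is the pooled difference: 0.586 − 0.572 = +0.014.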